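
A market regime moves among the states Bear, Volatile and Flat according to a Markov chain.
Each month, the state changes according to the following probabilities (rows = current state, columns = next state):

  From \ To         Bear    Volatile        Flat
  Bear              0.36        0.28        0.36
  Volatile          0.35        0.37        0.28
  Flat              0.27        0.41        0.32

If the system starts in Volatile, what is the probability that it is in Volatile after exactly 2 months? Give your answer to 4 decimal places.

0.3497

Sum over the intermediate state after 1 month:
P = P(Volatile→Bear)·P(Bear→Volatile) + P(Volatile→Volatile)·P(Volatile→Volatile) + P(Volatile→Flat)·P(Flat→Volatile)
  = 0.35×0.28 + 0.37×0.37 + 0.28×0.41
  = 0.0980 + 0.1369 + 0.1148 = 0.3497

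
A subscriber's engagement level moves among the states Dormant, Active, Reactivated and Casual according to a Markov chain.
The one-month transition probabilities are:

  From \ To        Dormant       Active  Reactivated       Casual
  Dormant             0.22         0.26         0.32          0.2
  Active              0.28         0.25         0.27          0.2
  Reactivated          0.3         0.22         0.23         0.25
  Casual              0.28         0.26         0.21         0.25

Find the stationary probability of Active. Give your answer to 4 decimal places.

0.2471

Let the stationary distribution be π with π = πP and π_1 + π_2 + π_3 + π_4 = 1.
π_1 = 0.22·π_1 + 0.28·π_2 + 0.3·π_3 + 0.28·π_4
π_2 = 0.26·π_1 + 0.25·π_2 + 0.22·π_3 + 0.26·π_4
π_3 = 0.32·π_1 + 0.27·π_2 + 0.23·π_3 + 0.21·π_4
Solving with the normalization constraint gives π = (0.2690, 0.2471, 0.2596, 0.2242).
So the stationary probability of Active is 0.2471.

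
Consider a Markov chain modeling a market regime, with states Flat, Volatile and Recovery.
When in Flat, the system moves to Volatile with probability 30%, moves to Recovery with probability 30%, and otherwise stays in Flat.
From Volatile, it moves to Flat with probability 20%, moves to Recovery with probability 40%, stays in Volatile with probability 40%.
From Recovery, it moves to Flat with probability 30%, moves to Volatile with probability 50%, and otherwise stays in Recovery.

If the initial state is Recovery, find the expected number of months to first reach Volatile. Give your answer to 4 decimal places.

Let t(s) be the expected number of months to first reach Volatile from state s, with t(Volatile) = 0. Conditioning on the first month:
t(Flat) = 1 + 0.4·t(Flat) + 0.3·t(Recovery)
t(Recovery) = 1 + 0.3·t(Flat) + 0.2·t(Recovery)
Solving: t(Flat) = 2.8205, t(Recovery) = 2.3077.
Expected months from Recovery to Volatile: 2.3077.

2.3077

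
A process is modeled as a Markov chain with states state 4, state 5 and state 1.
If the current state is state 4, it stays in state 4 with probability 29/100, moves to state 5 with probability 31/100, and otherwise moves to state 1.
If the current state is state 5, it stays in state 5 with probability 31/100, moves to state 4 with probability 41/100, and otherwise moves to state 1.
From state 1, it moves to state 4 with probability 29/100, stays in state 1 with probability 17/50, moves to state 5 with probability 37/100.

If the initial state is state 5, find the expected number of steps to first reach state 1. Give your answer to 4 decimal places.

Let t(s) be the expected number of steps to first reach state 1 from state s, with t(state 1) = 0. Conditioning on the first step:
t(state 4) = 1 + 0.29·t(state 4) + 0.31·t(state 5)
t(state 5) = 1 + 0.41·t(state 4) + 0.31·t(state 5)
Solving: t(state 4) = 2.7563, t(state 5) = 3.0871.
Expected steps from state 5 to state 1: 3.0871.

3.0871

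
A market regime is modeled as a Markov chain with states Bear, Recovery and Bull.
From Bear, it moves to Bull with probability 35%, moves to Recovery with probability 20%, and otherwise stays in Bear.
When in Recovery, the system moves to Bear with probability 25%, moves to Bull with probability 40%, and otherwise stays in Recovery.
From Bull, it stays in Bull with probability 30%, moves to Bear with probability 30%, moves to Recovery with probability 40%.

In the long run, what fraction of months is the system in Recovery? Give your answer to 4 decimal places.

Let the stationary distribution be π with π = πP and π_1 + π_2 + π_3 = 1.
π_1 = 0.45·π_1 + 0.25·π_2 + 0.3·π_3
π_2 = 0.2·π_1 + 0.35·π_2 + 0.4·π_3
Solving with the normalization constraint gives π = (0.3343, 0.3173, 0.3484).
So the stationary probability of Recovery is 0.3173.

0.3173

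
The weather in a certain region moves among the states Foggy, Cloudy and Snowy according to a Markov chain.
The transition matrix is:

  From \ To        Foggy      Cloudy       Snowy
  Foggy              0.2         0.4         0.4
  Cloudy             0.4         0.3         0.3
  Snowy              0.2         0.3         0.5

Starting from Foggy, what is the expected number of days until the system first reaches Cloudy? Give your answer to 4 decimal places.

2.8125

Let t(s) be the expected number of days to first reach Cloudy from state s, with t(Cloudy) = 0. Conditioning on the first day:
t(Foggy) = 1 + 0.2·t(Foggy) + 0.4·t(Snowy)
t(Snowy) = 1 + 0.2·t(Foggy) + 0.5·t(Snowy)
Solving: t(Foggy) = 2.8125, t(Snowy) = 3.1250.
Expected days from Foggy to Cloudy: 2.8125.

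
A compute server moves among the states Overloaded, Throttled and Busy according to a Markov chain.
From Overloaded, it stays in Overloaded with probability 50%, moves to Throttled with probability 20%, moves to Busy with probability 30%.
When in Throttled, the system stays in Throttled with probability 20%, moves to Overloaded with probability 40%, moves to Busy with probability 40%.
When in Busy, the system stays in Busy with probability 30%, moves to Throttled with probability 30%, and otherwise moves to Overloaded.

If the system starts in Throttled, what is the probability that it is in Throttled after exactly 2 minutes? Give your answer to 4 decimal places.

0.2400

Sum over the intermediate state after 1 minute:
P = P(Throttled→Overloaded)·P(Overloaded→Throttled) + P(Throttled→Throttled)·P(Throttled→Throttled) + P(Throttled→Busy)·P(Busy→Throttled)
  = 0.4×0.2 + 0.2×0.2 + 0.4×0.3
  = 0.0800 + 0.0400 + 0.1200 = 0.2400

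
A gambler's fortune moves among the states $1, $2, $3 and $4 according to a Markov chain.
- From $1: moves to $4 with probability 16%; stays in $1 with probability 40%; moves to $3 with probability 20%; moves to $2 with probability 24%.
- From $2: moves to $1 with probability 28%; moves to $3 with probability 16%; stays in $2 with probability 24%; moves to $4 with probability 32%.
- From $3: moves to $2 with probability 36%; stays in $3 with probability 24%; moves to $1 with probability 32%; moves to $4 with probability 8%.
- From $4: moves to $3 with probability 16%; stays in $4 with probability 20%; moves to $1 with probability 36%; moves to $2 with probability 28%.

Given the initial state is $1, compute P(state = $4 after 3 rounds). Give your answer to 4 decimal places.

0.1955

Propagate the distribution vector 3 rounds from $1.
After 0 rounds: (1.0000, 0.0000, 0.0000, 0.0000)
After 1 round: (0.4000, 0.2400, 0.2000, 0.1600)
After 2 rounds: (0.3488, 0.2704, 0.1920, 0.1888)
After 3 rounds: (0.3446, 0.2706, 0.1893, 0.1955)
P(in $4 after 3 rounds) = 0.1955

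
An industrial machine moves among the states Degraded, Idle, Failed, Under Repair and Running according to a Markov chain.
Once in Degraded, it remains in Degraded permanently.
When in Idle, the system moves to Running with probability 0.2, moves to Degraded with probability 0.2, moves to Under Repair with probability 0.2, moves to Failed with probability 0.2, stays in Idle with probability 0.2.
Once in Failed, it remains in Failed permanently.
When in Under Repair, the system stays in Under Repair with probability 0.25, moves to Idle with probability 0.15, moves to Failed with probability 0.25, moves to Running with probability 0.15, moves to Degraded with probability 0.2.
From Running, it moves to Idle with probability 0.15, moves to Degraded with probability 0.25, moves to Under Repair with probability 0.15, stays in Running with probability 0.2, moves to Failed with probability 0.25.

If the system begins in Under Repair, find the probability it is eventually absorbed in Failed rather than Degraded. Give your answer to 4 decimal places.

Let h(s) be the probability of absorption at Failed starting from transient state s. Then h(Failed) = 1 and h(Degraded) = 0. By first-step analysis:
h(Idle) = 0.2·0 + 0.2·h(Idle) + 0.2·1 + 0.2·h(Under Repair) + 0.2·h(Running)
h(Under Repair) = 0.2·0 + 0.15·h(Idle) + 0.25·1 + 0.25·h(Under Repair) + 0.15·h(Running)
h(Running) = 0.25·0 + 0.15·h(Idle) + 0.25·1 + 0.15·h(Under Repair) + 0.2·h(Running)
Solving: h(Idle) = 0.5117, h(Under Repair) = 0.5375, h(Running) = 0.5092.
Starting from Under Repair, the probability is 0.5375.

0.5375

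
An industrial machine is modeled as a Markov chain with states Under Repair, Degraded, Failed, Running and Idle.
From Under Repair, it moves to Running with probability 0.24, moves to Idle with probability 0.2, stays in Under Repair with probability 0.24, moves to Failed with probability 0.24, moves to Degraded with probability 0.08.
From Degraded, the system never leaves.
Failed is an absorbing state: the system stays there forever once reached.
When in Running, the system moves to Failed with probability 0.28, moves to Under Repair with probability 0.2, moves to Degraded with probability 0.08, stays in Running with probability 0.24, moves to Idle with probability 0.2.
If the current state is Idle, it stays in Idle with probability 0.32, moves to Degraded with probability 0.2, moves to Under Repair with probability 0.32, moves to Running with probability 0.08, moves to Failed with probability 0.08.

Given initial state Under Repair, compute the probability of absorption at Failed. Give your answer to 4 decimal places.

Let h(s) be the probability of absorption at Failed starting from transient state s. Then h(Failed) = 1 and h(Degraded) = 0. By first-step analysis:
h(Under Repair) = 0.24·h(Under Repair) + 0.08·0 + 0.24·1 + 0.24·h(Running) + 0.2·h(Idle)
h(Running) = 0.2·h(Under Repair) + 0.08·0 + 0.28·1 + 0.24·h(Running) + 0.2·h(Idle)
h(Idle) = 0.32·h(Under Repair) + 0.2·0 + 0.08·1 + 0.08·h(Running) + 0.32·h(Idle)
Solving: h(Under Repair) = 0.6638, h(Running) = 0.6772, h(Idle) = 0.5097.
Starting from Under Repair, the probability is 0.6638.

0.6638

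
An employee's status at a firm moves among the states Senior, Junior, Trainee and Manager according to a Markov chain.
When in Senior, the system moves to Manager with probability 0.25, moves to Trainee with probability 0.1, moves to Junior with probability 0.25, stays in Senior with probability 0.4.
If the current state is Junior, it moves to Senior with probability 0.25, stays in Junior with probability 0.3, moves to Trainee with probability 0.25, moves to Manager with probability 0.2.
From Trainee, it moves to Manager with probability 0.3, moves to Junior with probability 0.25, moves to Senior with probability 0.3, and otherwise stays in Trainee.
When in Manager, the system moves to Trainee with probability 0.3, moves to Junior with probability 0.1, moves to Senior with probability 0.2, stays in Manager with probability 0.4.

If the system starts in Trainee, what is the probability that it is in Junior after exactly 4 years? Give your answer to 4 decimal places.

0.2169

Propagate the distribution vector 4 years from Trainee.
After 0 years: (0.0000, 0.0000, 1.0000, 0.0000)
After 1 year: (0.3000, 0.2500, 0.1500, 0.3000)
After 2 years: (0.2875, 0.2175, 0.2050, 0.2900)
After 3 years: (0.2889, 0.2174, 0.2009, 0.2929)
After 4 years: (0.2887, 0.2169, 0.2012, 0.2931)
P(in Junior after 4 years) = 0.2169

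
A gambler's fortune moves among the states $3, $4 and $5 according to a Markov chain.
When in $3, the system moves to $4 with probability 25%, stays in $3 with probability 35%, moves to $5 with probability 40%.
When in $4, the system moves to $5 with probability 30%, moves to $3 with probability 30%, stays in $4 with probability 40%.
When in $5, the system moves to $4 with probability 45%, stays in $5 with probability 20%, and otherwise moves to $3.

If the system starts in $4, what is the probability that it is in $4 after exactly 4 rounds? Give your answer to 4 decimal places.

Propagate the distribution vector 4 rounds from $4.
After 0 rounds: (0.0000, 1.0000, 0.0000)
After 1 round: (0.3000, 0.4000, 0.3000)
After 2 rounds: (0.3300, 0.3700, 0.3000)
After 3 rounds: (0.3315, 0.3655, 0.3030)
After 4 rounds: (0.3317, 0.3654, 0.3029)
P(in $4 after 4 rounds) = 0.3654

0.3654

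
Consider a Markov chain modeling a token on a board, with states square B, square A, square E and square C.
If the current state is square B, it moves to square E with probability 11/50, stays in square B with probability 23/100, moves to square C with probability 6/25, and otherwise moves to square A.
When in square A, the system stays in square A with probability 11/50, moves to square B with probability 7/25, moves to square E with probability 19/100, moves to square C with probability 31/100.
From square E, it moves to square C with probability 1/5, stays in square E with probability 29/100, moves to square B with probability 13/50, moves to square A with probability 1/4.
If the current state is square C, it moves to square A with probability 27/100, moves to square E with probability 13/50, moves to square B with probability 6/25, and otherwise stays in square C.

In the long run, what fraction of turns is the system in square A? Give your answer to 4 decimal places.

0.2622

Let the stationary distribution be π with π = πP and π_1 + π_2 + π_3 + π_4 = 1.
π_1 = 0.23·π_1 + 0.28·π_2 + 0.26·π_3 + 0.24·π_4
π_2 = 0.31·π_1 + 0.22·π_2 + 0.25·π_3 + 0.27·π_4
π_3 = 0.22·π_1 + 0.19·π_2 + 0.29·π_3 + 0.26·π_4
Solving with the normalization constraint gives π = (0.2527, 0.2622, 0.2387, 0.2463).
So the stationary probability of square A is 0.2622.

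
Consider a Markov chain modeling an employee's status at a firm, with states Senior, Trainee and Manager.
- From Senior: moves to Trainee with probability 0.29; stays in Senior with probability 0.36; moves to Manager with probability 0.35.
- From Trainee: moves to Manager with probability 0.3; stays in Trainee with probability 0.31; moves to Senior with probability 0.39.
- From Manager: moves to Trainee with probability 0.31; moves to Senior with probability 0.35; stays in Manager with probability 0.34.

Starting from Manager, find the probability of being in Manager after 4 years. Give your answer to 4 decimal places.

0.3316

Propagate the distribution vector 4 years from Manager.
After 0 years: (0.0000, 0.0000, 1.0000)
After 1 year: (0.3500, 0.3100, 0.3400)
After 2 years: (0.3659, 0.3030, 0.3311)
After 3 years: (0.3658, 0.3027, 0.3315)
After 4 years: (0.3658, 0.3027, 0.3316)
P(in Manager after 4 years) = 0.3316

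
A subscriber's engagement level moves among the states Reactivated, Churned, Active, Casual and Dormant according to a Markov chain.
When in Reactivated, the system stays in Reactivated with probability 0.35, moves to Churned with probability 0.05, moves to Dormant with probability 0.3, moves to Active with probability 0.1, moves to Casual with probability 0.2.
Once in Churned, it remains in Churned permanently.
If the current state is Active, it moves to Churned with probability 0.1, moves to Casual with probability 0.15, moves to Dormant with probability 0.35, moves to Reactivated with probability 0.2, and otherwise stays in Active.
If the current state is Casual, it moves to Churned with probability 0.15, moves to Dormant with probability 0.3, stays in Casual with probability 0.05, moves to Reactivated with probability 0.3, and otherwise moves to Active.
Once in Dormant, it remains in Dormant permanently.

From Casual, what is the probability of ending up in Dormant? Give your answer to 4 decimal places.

0.7342

Let h(s) be the probability of absorption at Dormant starting from transient state s. Then h(Dormant) = 1 and h(Churned) = 0. By first-step analysis:
h(Reactivated) = 0.35·h(Reactivated) + 0.05·0 + 0.1·h(Active) + 0.2·h(Casual) + 0.3·1
h(Active) = 0.2·h(Reactivated) + 0.1·0 + 0.2·h(Active) + 0.15·h(Casual) + 0.35·1
h(Casual) = 0.3·h(Reactivated) + 0.15·0 + 0.2·h(Active) + 0.05·h(Casual) + 0.3·1
Solving: h(Reactivated) = 0.8070, h(Active) = 0.7769, h(Casual) = 0.7342.
Starting from Casual, the probability is 0.7342.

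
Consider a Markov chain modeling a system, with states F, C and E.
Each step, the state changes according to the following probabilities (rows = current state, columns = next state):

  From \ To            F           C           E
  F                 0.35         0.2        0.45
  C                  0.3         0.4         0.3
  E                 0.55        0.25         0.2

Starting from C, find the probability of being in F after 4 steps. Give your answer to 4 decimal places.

0.4017

Propagate the distribution vector 4 steps from C.
After 0 steps: (0.0000, 1.0000, 0.0000)
After 1 step: (0.3000, 0.4000, 0.3000)
After 2 steps: (0.3900, 0.2950, 0.3150)
After 3 steps: (0.3983, 0.2748, 0.3270)
After 4 steps: (0.4017, 0.2713, 0.3270)
P(in F after 4 steps) = 0.4017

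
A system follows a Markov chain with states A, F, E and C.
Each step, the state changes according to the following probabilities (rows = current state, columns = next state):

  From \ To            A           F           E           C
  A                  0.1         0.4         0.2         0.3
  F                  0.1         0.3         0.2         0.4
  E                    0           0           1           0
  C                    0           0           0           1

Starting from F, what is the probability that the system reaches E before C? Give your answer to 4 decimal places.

0.3390

Let h(s) be the probability of absorption at E starting from transient state s. Then h(E) = 1 and h(C) = 0. By first-step analysis:
h(A) = 0.1·h(A) + 0.4·h(F) + 0.2·1 + 0.3·0
h(F) = 0.1·h(A) + 0.3·h(F) + 0.2·1 + 0.4·0
Solving: h(A) = 0.3729, h(F) = 0.3390.
Starting from F, the probability is 0.3390.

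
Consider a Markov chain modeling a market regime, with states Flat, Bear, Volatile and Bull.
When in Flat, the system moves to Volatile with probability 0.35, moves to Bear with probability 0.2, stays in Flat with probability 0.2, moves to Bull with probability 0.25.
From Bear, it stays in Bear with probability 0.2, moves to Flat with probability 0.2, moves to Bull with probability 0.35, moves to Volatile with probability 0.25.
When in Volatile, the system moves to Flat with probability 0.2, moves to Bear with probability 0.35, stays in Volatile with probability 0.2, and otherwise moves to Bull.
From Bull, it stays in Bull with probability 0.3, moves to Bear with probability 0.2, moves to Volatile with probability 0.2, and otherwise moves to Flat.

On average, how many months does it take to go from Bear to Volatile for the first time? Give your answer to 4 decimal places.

Let t(s) be the expected number of months to first reach Volatile from state s, with t(Volatile) = 0. Conditioning on the first month:
t(Flat) = 1 + 0.2·t(Flat) + 0.2·t(Bear) + 0.25·t(Bull)
t(Bear) = 1 + 0.2·t(Flat) + 0.2·t(Bear) + 0.35·t(Bull)
t(Bull) = 1 + 0.3·t(Flat) + 0.2·t(Bear) + 0.3·t(Bull)
Solving: t(Flat) = 3.4799, t(Bear) = 3.8828, t(Bull) = 4.0293.
Expected months from Bear to Volatile: 3.8828.

3.8828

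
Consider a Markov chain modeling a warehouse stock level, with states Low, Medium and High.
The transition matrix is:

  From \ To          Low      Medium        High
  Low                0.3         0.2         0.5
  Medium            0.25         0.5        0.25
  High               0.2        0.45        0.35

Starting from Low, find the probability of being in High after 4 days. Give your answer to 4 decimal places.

0.3456

Propagate the distribution vector 4 days from Low.
After 0 days: (1.0000, 0.0000, 0.0000)
After 1 day: (0.3000, 0.2000, 0.5000)
After 2 days: (0.2400, 0.3850, 0.3750)
After 3 days: (0.2433, 0.4093, 0.3475)
After 4 days: (0.2448, 0.4097, 0.3456)
P(in High after 4 days) = 0.3456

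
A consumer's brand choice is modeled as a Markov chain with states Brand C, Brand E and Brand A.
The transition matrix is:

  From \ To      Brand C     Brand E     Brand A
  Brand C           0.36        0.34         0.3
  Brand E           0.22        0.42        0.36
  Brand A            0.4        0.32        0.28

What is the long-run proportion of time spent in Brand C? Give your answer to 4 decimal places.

0.3218

Let the stationary distribution be π with π = πP and π_1 + π_2 + π_3 = 1.
π_1 = 0.36·π_1 + 0.22·π_2 + 0.4·π_3
π_2 = 0.34·π_1 + 0.42·π_2 + 0.32·π_3
Solving with the normalization constraint gives π = (0.3218, 0.3627, 0.3155).
So the stationary probability of Brand C is 0.3218.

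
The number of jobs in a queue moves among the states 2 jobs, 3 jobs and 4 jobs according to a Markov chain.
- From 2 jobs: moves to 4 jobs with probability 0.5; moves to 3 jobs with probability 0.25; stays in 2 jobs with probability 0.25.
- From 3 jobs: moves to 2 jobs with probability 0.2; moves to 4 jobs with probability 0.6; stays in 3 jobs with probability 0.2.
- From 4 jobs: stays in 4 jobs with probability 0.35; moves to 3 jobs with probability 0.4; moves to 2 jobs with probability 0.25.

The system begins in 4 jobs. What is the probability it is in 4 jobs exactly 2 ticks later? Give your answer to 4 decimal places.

Sum over the intermediate state after 1 tick:
P = P(4 jobs→2 jobs)·P(2 jobs→4 jobs) + P(4 jobs→3 jobs)·P(3 jobs→4 jobs) + P(4 jobs→4 jobs)·P(4 jobs→4 jobs)
  = 0.25×0.5 + 0.4×0.6 + 0.35×0.35
  = 0.1250 + 0.2400 + 0.1225 = 0.4875

0.4875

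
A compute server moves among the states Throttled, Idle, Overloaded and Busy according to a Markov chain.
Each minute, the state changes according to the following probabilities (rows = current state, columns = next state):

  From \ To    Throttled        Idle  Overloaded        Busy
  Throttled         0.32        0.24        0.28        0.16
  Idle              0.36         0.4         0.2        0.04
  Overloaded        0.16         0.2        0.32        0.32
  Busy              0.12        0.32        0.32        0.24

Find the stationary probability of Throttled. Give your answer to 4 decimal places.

Let the stationary distribution be π with π = πP and π_1 + π_2 + π_3 + π_4 = 1.
π_1 = 0.32·π_1 + 0.36·π_2 + 0.16·π_3 + 0.12·π_4
π_2 = 0.24·π_1 + 0.4·π_2 + 0.2·π_3 + 0.32·π_4
π_3 = 0.28·π_1 + 0.2·π_2 + 0.32·π_3 + 0.32·π_4
Solving with the normalization constraint gives π = (0.2508, 0.2901, 0.2752, 0.1839).
So the stationary probability of Throttled is 0.2508.

0.2508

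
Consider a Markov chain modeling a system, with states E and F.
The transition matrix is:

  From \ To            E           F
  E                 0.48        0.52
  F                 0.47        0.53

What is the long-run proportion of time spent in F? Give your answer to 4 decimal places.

0.5253

Let the stationary distribution be π with π = πP and π_1 + π_2 = 1.
π_1 = 0.48·π_1 + 0.47·π_2
Solving with the normalization constraint gives π = (0.4747, 0.5253).
So the stationary probability of F is 0.5253.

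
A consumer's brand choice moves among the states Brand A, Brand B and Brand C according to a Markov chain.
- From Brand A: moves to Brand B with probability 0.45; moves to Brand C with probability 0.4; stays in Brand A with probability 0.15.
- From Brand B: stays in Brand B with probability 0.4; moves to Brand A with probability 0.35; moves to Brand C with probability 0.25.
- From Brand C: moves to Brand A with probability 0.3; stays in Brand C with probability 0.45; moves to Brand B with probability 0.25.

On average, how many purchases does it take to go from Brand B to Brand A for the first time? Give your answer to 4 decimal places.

2.9907

Let t(s) be the expected number of purchases to first reach Brand A from state s, with t(Brand A) = 0. Conditioning on the first purchase:
t(Brand B) = 1 + 0.4·t(Brand B) + 0.25·t(Brand C)
t(Brand C) = 1 + 0.25·t(Brand B) + 0.45·t(Brand C)
Solving: t(Brand B) = 2.9907, t(Brand C) = 3.1776.
Expected purchases from Brand B to Brand A: 2.9907.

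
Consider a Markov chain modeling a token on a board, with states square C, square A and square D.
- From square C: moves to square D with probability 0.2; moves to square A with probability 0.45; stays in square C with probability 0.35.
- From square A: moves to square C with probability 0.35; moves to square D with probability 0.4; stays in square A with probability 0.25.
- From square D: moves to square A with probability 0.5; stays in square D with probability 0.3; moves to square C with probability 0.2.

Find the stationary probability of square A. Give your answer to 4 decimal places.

Let the stationary distribution be π with π = πP and π_1 + π_2 + π_3 = 1.
π_1 = 0.35·π_1 + 0.35·π_2 + 0.2·π_3
π_2 = 0.45·π_1 + 0.25·π_2 + 0.5·π_3
Solving with the normalization constraint gives π = (0.3037, 0.3879, 0.3084).
So the stationary probability of square A is 0.3879.

0.3879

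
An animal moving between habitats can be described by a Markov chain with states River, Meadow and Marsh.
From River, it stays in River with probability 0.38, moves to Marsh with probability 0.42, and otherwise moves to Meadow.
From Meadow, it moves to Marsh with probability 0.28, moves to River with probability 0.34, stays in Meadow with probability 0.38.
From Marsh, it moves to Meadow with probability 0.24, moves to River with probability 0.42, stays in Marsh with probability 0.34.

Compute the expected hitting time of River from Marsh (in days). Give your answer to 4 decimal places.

Let t(s) be the expected number of days to first reach River from state s, with t(River) = 0. Conditioning on the first day:
t(Meadow) = 1 + 0.38·t(Meadow) + 0.28·t(Marsh)
t(Marsh) = 1 + 0.24·t(Meadow) + 0.34·t(Marsh)
Solving: t(Meadow) = 2.7485, t(Marsh) = 2.5146.
Expected days from Marsh to River: 2.5146.

2.5146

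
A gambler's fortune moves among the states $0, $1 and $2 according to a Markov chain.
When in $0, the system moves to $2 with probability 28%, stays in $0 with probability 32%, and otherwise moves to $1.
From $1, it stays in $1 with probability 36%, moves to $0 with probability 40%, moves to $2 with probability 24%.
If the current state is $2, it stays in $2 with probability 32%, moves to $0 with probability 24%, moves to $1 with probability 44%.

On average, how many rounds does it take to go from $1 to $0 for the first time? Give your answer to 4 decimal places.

Let t(s) be the expected number of rounds to first reach $0 from state s, with t($0) = 0. Conditioning on the first round:
t($1) = 1 + 0.36·t($1) + 0.24·t($2)
t($2) = 1 + 0.44·t($1) + 0.32·t($2)
Solving: t($1) = 2.7913, t($2) = 3.2767.
Expected rounds from $1 to $0: 2.7913.

2.7913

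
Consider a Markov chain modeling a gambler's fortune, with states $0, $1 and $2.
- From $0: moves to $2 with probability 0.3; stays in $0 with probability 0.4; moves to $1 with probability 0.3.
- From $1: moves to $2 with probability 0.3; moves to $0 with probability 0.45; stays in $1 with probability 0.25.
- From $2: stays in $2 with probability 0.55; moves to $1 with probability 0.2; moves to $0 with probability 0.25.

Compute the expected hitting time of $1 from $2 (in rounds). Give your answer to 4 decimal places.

4.3590

Let t(s) be the expected number of rounds to first reach $1 from state s, with t($1) = 0. Conditioning on the first round:
t($0) = 1 + 0.4·t($0) + 0.3·t($2)
t($2) = 1 + 0.25·t($0) + 0.55·t($2)
Solving: t($0) = 3.8462, t($2) = 4.3590.
Expected rounds from $2 to $1: 4.3590.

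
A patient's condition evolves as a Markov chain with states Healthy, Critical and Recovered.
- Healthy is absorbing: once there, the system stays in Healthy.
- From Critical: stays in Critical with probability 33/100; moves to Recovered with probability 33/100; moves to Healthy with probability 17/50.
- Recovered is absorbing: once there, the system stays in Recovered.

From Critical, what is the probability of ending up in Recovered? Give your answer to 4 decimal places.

Let h(s) be the probability of absorption at Recovered starting from transient state s. Then h(Recovered) = 1 and h(Healthy) = 0. By first-step analysis:
h(Critical) = 0.34·0 + 0.33·h(Critical) + 0.33·1
Solving: h(Critical) = 0.4925.
Starting from Critical, the probability is 0.4925.

0.4925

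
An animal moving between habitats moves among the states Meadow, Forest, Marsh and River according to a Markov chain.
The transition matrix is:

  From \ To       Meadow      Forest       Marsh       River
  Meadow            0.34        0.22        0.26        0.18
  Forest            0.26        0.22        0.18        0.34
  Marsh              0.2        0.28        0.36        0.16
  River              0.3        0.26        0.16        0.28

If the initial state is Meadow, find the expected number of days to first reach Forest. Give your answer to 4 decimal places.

Let t(s) be the expected number of days to first reach Forest from state s, with t(Forest) = 0. Conditioning on the first day:
t(Meadow) = 1 + 0.34·t(Meadow) + 0.26·t(Marsh) + 0.18·t(River)
t(Marsh) = 1 + 0.2·t(Meadow) + 0.36·t(Marsh) + 0.16·t(River)
t(River) = 1 + 0.3·t(Meadow) + 0.16·t(Marsh) + 0.28·t(River)
Solving: t(Meadow) = 4.1017, t(Marsh) = 3.8316, t(River) = 3.9494.
Expected days from Meadow to Forest: 4.1017.

4.1017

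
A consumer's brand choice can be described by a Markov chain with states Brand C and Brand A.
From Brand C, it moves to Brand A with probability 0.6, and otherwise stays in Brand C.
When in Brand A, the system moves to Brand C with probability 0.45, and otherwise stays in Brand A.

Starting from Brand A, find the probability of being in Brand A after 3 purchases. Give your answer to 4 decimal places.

0.5714

Propagate the distribution vector 3 purchases from Brand A.
After 0 purchases: (0.0000, 1.0000)
After 1 purchase: (0.4500, 0.5500)
After 2 purchases: (0.4275, 0.5725)
After 3 purchases: (0.4286, 0.5714)
P(in Brand A after 3 purchases) = 0.5714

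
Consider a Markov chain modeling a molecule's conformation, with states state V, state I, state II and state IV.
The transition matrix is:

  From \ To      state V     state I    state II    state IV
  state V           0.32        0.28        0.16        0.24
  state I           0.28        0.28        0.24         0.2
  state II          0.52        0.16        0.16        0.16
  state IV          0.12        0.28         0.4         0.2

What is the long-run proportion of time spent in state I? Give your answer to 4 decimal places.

Let the stationary distribution be π with π = πP and π_1 + π_2 + π_3 + π_4 = 1.
π_1 = 0.32·π_1 + 0.28·π_2 + 0.52·π_3 + 0.12·π_4
π_2 = 0.28·π_1 + 0.28·π_2 + 0.16·π_3 + 0.28·π_4
π_3 = 0.16·π_1 + 0.24·π_2 + 0.16·π_3 + 0.4·π_4
Solving with the normalization constraint gives π = (0.3150, 0.2525, 0.2290, 0.2034).
So the stationary probability of state I is 0.2525.

0.2525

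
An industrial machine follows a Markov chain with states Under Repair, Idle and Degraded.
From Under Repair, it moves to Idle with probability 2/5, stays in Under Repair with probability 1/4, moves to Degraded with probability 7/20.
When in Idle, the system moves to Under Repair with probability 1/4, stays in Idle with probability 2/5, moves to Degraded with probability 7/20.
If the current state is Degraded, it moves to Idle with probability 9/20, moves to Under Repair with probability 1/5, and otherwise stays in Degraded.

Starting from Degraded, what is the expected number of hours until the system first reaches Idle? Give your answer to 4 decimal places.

2.2754

Let t(s) be the expected number of hours to first reach Idle from state s, with t(Idle) = 0. Conditioning on the first hour:
t(Under Repair) = 1 + 0.25·t(Under Repair) + 0.35·t(Degraded)
t(Degraded) = 1 + 0.2·t(Under Repair) + 0.35·t(Degraded)
Solving: t(Under Repair) = 2.3952, t(Degraded) = 2.2754.
Expected hours from Degraded to Idle: 2.2754.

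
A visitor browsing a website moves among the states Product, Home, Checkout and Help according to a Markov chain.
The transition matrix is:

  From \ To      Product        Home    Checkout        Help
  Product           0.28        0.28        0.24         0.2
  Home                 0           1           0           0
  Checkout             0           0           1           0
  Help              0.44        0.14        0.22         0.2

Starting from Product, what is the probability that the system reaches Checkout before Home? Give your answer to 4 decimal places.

0.4836

Let h(s) be the probability of absorption at Checkout starting from transient state s. Then h(Checkout) = 1 and h(Home) = 0. By first-step analysis:
h(Product) = 0.28·h(Product) + 0.28·0 + 0.24·1 + 0.2·h(Help)
h(Help) = 0.44·h(Product) + 0.14·0 + 0.22·1 + 0.2·h(Help)
Solving: h(Product) = 0.4836, h(Help) = 0.5410.
Starting from Product, the probability is 0.4836.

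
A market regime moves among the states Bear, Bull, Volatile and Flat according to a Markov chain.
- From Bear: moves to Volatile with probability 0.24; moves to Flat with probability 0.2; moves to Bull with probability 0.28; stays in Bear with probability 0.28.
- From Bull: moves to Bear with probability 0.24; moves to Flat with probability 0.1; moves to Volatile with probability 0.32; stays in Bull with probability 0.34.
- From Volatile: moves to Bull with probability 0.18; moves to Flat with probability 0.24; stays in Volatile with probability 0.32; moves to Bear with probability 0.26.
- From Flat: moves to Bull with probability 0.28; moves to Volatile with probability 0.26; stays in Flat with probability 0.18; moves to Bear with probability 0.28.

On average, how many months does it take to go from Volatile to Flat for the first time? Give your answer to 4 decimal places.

Let t(s) be the expected number of months to first reach Flat from state s, with t(Flat) = 0. Conditioning on the first month:
t(Bear) = 1 + 0.28·t(Bear) + 0.28·t(Bull) + 0.24·t(Volatile)
t(Bull) = 1 + 0.24·t(Bear) + 0.34·t(Bull) + 0.32·t(Volatile)
t(Volatile) = 1 + 0.26·t(Bear) + 0.18·t(Bull) + 0.32·t(Volatile)
Solving: t(Bear) = 5.4171, t(Bull) = 5.9682, t(Volatile) = 5.1216.
Expected months from Volatile to Flat: 5.1216.

5.1216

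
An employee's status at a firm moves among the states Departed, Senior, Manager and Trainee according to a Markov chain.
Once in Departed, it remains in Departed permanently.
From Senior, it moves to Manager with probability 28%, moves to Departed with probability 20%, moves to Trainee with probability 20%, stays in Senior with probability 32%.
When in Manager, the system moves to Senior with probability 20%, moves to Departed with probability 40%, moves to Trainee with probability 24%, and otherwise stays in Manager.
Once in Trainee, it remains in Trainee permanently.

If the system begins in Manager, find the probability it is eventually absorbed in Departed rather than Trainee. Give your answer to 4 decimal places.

Let h(s) be the probability of absorption at Departed starting from transient state s. Then h(Departed) = 1 and h(Trainee) = 0. By first-step analysis:
h(Senior) = 0.2·1 + 0.32·h(Senior) + 0.28·h(Manager) + 0.2·0
h(Manager) = 0.4·1 + 0.2·h(Senior) + 0.16·h(Manager) + 0.24·0
Solving: h(Senior) = 0.5435, h(Manager) = 0.6056.
Starting from Manager, the probability is 0.6056.

0.6056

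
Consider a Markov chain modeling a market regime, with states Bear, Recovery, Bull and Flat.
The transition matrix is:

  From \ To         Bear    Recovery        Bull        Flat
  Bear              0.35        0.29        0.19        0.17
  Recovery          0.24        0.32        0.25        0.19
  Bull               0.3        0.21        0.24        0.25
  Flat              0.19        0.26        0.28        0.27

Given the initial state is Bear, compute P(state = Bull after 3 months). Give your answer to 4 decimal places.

Propagate the distribution vector 3 months from Bear.
After 0 months: (1.0000, 0.0000, 0.0000, 0.0000)
After 1 month: (0.3500, 0.2900, 0.1900, 0.1700)
After 2 months: (0.2814, 0.2784, 0.2322, 0.2080)
After 3 months: (0.2745, 0.2735, 0.2370, 0.2149)
P(in Bull after 3 months) = 0.2370

0.2370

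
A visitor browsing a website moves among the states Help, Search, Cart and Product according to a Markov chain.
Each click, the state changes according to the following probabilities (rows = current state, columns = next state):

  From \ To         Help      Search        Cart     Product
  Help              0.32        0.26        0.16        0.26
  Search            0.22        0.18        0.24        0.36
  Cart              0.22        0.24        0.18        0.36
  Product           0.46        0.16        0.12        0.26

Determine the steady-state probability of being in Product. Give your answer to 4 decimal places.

0.2978

Let the stationary distribution be π with π = πP and π_1 + π_2 + π_3 + π_4 = 1.
π_1 = 0.32·π_1 + 0.22·π_2 + 0.22·π_3 + 0.46·π_4
π_2 = 0.26·π_1 + 0.18·π_2 + 0.24·π_3 + 0.16·π_4
π_3 = 0.16·π_1 + 0.24·π_2 + 0.18·π_3 + 0.12·π_4
Solving with the normalization constraint gives π = (0.3239, 0.2100, 0.1683, 0.2978).
So the stationary probability of Product is 0.2978.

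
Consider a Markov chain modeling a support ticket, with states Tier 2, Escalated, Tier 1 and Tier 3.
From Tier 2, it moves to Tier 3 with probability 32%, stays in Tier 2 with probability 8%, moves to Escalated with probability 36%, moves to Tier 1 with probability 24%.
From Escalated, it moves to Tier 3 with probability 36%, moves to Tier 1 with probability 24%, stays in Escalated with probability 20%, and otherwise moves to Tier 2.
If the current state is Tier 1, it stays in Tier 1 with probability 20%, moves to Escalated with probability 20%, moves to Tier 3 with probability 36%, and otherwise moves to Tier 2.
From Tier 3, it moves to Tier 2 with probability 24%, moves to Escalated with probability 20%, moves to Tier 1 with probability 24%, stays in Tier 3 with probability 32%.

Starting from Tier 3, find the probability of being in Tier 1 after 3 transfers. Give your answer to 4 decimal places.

Propagate the distribution vector 3 transfers from Tier 3.
After 0 transfers: (0.0000, 0.0000, 0.0000, 1.0000)
After 1 transfer: (0.2400, 0.2000, 0.2400, 0.3200)
After 2 transfers: (0.1936, 0.2384, 0.2304, 0.3376)
After 3 transfers: (0.1995, 0.2310, 0.2308, 0.3388)
P(in Tier 1 after 3 transfers) = 0.2308

0.2308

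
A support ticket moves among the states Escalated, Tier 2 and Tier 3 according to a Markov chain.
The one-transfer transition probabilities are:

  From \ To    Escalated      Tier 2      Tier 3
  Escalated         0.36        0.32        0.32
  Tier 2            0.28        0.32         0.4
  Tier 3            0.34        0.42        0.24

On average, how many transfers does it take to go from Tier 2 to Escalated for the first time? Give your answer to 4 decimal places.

Let t(s) be the expected number of transfers to first reach Escalated from state s, with t(Escalated) = 0. Conditioning on the first transfer:
t(Tier 2) = 1 + 0.32·t(Tier 2) + 0.4·t(Tier 3)
t(Tier 3) = 1 + 0.42·t(Tier 2) + 0.24·t(Tier 3)
Solving: t(Tier 2) = 3.3257, t(Tier 3) = 3.1537.
Expected transfers from Tier 2 to Escalated: 3.3257.

3.3257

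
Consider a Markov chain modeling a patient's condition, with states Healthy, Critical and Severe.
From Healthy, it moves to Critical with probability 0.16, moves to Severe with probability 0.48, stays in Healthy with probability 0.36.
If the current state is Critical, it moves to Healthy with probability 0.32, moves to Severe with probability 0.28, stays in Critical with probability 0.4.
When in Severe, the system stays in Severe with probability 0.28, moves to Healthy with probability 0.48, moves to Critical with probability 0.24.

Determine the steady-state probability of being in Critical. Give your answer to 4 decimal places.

0.2483

Let the stationary distribution be π with π = πP and π_1 + π_2 + π_3 = 1.
π_1 = 0.36·π_1 + 0.32·π_2 + 0.48·π_3
π_2 = 0.16·π_1 + 0.4·π_2 + 0.24·π_3
Solving with the normalization constraint gives π = (0.3931, 0.2483, 0.3586).
So the stationary probability of Critical is 0.2483.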